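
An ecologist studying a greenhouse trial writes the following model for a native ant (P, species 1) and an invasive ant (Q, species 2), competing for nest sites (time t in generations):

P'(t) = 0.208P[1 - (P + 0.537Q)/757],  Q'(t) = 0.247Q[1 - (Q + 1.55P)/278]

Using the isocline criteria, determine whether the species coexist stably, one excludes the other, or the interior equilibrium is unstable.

species 1 excludes species 2

Compare the nullcline intercepts: K1/α12 = 757/0.537 = 1410 > K2 = 278; K2/α21 = 278/1.55 = 179 < K1 = 757.
Since the inequalities point opposite ways, species 1 can invade but species 2 cannot.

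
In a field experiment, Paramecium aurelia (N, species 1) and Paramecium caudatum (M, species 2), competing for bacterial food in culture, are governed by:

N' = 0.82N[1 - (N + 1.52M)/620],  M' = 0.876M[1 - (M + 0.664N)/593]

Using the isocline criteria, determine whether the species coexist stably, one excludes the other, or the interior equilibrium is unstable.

species 2 excludes species 1

Compare the nullcline intercepts: K1/α12 = 620/1.52 = 408 < K2 = 593; K2/α21 = 593/0.664 = 893 > K1 = 620.
Since the inequalities point opposite ways, species 2 can invade but species 1 cannot.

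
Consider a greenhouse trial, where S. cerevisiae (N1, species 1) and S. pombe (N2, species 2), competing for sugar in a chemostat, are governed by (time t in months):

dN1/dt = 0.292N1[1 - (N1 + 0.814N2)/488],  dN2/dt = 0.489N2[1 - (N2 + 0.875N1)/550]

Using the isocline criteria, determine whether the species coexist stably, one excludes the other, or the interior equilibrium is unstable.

stable coexistence

Compare the nullcline intercepts: K1/α12 = 488/0.814 = 600 > K2 = 550; K2/α21 = 550/0.875 = 629 > K1 = 488.
Since both inequalities hold, each species can invade when rare, so the interior equilibrium is stable.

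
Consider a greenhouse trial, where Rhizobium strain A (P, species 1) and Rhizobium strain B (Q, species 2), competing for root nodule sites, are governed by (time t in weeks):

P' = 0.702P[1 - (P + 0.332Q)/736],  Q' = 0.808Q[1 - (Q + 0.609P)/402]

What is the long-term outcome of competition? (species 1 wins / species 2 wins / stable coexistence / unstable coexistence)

species 1 excludes species 2

Compare the nullcline intercepts: K1/α12 = 736/0.332 = 2220 > K2 = 402; K2/α21 = 402/0.609 = 660 < K1 = 736.
Since the inequalities point opposite ways, species 1 can invade but species 2 cannot.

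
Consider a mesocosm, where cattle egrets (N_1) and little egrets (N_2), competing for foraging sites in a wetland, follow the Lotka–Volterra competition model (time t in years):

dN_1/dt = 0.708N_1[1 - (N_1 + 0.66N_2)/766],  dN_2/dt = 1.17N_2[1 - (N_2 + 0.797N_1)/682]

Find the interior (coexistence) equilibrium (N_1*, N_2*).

Setting both brackets to zero gives the nullclines N_1 + 0.66N_2 = 766 and 0.797N_1 + N_2 = 682.
Substituting N_2 = 682 - 0.797N_1 into the first: N_1(1 - 0.66·0.797) = 766 - 0.66·682.
So N_1* = 316/0.474 = 666, and then N_2* = 682 - 0.797·666 = 151.

N_1* ≈ 666, N_2* ≈ 151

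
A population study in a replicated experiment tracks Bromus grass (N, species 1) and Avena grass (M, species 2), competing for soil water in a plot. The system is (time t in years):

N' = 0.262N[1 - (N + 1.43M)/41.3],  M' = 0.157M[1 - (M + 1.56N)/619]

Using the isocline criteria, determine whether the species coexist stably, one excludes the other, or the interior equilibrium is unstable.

Compare the nullcline intercepts: K1/α12 = 41.3/1.43 = 28.9 < K2 = 619; K2/α21 = 619/1.56 = 397 > K1 = 41.3.
Since the inequalities point opposite ways, species 2 can invade but species 1 cannot.

species 2 excludes species 1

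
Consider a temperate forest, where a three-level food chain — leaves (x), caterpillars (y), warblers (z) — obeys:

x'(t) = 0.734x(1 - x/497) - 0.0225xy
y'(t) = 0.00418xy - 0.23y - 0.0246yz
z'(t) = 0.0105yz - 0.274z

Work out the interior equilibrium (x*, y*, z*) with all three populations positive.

From dz/dt = 0: 0.0105y* = 0.274, so y* = 26.1.
From dx/dt = 0: 0.734(1 - x*/497) = 0.0225·26.1, giving x* = 497·(1 - 0.8) = 99.4.
From dy/dt = 0: 0.00418·99.4 - 0.23 = 0.0246z*, so z* = 0.186/0.0246 = 7.55.

x* ≈ 99.4, y* ≈ 26.1, z* ≈ 7.55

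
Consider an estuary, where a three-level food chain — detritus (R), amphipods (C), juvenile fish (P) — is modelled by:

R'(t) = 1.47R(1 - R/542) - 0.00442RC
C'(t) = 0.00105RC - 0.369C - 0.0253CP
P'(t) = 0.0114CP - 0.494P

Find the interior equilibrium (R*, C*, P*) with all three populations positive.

From dP/dt = 0: 0.0114C* = 0.494, so C* = 43.3.
From dR/dt = 0: 1.47(1 - R*/542) = 0.00442·43.3, giving R* = 542·(1 - 0.13) = 471.
From dC/dt = 0: 0.00105·471 - 0.369 = 0.0253P*, so P* = 0.126/0.0253 = 4.98.

R* ≈ 471, C* ≈ 43.3, P* ≈ 4.98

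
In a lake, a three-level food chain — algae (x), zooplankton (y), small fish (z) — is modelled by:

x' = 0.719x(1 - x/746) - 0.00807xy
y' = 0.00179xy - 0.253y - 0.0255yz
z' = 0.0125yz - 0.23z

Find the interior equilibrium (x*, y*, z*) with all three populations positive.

x* ≈ 592, y* ≈ 18.4, z* ≈ 31.6

From dz/dt = 0: 0.0125y* = 0.23, so y* = 18.4.
From dx/dt = 0: 0.719(1 - x*/746) = 0.00807·18.4, giving x* = 746·(1 - 0.207) = 592.
From dy/dt = 0: 0.00179·592 - 0.253 = 0.0255z*, so z* = 0.807/0.0255 = 31.6.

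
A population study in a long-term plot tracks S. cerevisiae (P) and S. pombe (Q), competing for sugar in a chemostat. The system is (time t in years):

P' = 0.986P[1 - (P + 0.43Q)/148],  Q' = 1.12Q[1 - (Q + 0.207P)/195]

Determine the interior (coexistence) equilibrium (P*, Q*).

P* ≈ 70.4, Q* ≈ 180

Setting both brackets to zero gives the nullclines P + 0.43Q = 148 and 0.207P + Q = 195.
Substituting Q = 195 - 0.207P into the first: P(1 - 0.43·0.207) = 148 - 0.43·195.
So P* = 64.2/0.911 = 70.4, and then Q* = 195 - 0.207·70.4 = 180.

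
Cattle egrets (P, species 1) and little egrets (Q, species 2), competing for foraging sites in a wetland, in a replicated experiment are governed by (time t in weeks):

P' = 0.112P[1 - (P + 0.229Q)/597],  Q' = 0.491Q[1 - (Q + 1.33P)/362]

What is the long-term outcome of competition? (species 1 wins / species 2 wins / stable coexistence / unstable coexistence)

species 1 excludes species 2

Compare the nullcline intercepts: K1/α12 = 597/0.229 = 2610 > K2 = 362; K2/α21 = 362/1.33 = 272 < K1 = 597.
Since the inequalities point opposite ways, species 1 can invade but species 2 cannot.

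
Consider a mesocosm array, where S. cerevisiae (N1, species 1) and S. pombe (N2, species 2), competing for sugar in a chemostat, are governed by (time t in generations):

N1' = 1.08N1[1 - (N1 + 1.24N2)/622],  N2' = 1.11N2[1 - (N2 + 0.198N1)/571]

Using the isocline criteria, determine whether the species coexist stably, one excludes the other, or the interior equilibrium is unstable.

Compare the nullcline intercepts: K1/α12 = 622/1.24 = 502 < K2 = 571; K2/α21 = 571/0.198 = 2880 > K1 = 622.
Since the inequalities point opposite ways, species 2 can invade but species 1 cannot.

species 2 excludes species 1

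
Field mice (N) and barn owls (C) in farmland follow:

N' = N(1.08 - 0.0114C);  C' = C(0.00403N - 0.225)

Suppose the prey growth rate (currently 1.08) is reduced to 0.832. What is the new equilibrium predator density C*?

C* ≈ 73

At the interior fixed point, setting dN/dt = 0 with N > 0 fixes C* = (prey growth rate)/(NC coefficient) — independent of the other coefficients.
With the change, C* = 0.832/0.0114 = 73; it falls from 94.7.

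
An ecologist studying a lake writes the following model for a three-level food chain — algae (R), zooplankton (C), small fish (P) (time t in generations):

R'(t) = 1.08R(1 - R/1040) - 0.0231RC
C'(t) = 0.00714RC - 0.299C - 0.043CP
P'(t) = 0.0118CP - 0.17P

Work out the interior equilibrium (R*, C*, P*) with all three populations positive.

R* ≈ 720, C* ≈ 14.4, P* ≈ 113

From dP/dt = 0: 0.0118C* = 0.17, so C* = 14.4.
From dR/dt = 0: 1.08(1 - R*/1040) = 0.0231·14.4, giving R* = 1040·(1 - 0.308) = 720.
From dC/dt = 0: 0.00714·720 - 0.299 = 0.043P*, so P* = 4.84/0.043 = 113.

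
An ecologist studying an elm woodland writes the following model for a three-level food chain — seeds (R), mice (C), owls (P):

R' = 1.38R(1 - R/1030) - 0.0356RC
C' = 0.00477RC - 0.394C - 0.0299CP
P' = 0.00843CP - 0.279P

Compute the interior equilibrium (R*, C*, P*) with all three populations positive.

From dP/dt = 0: 0.00843C* = 0.279, so C* = 33.1.
From dR/dt = 0: 1.38(1 - R*/1030) = 0.0356·33.1, giving R* = 1030·(1 - 0.854) = 151.
From dC/dt = 0: 0.00477·151 - 0.394 = 0.0299P*, so P* = 0.324/0.0299 = 10.8.

R* ≈ 151, C* ≈ 33.1, P* ≈ 10.8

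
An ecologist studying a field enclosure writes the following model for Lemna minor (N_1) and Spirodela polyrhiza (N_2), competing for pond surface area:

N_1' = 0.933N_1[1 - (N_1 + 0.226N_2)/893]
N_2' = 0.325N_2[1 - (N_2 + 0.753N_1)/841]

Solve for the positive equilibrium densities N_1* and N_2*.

N_1* ≈ 847, N_2* ≈ 203

Setting both brackets to zero gives the nullclines N_1 + 0.226N_2 = 893 and 0.753N_1 + N_2 = 841.
Substituting N_2 = 841 - 0.753N_1 into the first: N_1(1 - 0.226·0.753) = 893 - 0.226·841.
So N_1* = 703/0.83 = 847, and then N_2* = 841 - 0.753·847 = 203.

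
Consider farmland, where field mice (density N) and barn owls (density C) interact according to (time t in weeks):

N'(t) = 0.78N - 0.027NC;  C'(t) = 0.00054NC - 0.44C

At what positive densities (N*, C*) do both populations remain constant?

Set dC/dt = 0 with C > 0: 0.00054N - 0.44 = 0, so N* = 0.44/0.00054 = 815.
Set dN/dt = 0 with N > 0: 0.78 - 0.027C = 0, so C* = 0.78/0.027 = 28.9.

N* ≈ 815, C* ≈ 28.9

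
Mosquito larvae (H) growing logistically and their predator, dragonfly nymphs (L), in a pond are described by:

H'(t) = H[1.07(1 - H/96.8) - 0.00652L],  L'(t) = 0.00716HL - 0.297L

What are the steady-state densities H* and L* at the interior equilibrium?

From dL/dt = 0 with L > 0: 0.00716H* = 0.297, so H* = 41.5.
Substitute into dH/dt = 0: 1.07(1 - 41.5/96.8) = 0.00652L*.
The bracket is 0.571, giving L* = 0.611/0.00652 = 93.8.

H* ≈ 41.5, L* ≈ 93.8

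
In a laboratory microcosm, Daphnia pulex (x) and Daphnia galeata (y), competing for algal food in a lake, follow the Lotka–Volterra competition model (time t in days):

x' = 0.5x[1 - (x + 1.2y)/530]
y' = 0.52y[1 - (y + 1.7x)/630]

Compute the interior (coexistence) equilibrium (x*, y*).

x* ≈ 217, y* ≈ 261

Setting both brackets to zero gives the nullclines x + 1.2y = 530 and 1.7x + y = 630.
Substituting y = 630 - 1.7x into the first: x(1 - 1.2·1.7) = 530 - 1.2·630.
So x* = -226/-1.04 = 217, and then y* = 630 - 1.7·217 = 261.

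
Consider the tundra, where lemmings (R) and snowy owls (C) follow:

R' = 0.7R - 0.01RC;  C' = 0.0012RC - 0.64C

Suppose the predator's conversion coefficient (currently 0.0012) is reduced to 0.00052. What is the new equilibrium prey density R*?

At the interior fixed point, setting dC/dt = 0 with C > 0 fixes R* = (predator death rate)/(RC coefficient) — independent of the other coefficients.
With the change, R* = 0.64/0.00052 = 1230; it rises from 533.

R* ≈ 1230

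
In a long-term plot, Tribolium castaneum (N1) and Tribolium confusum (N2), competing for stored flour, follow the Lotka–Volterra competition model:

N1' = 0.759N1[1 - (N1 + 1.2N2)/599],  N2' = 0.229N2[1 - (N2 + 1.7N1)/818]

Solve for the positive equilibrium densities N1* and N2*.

N1* ≈ 368, N2* ≈ 193

Setting both brackets to zero gives the nullclines N1 + 1.2N2 = 599 and 1.7N1 + N2 = 818.
Substituting N2 = 818 - 1.7N1 into the first: N1(1 - 1.2·1.7) = 599 - 1.2·818.
So N1* = -383/-1.04 = 368, and then N2* = 818 - 1.7·368 = 193.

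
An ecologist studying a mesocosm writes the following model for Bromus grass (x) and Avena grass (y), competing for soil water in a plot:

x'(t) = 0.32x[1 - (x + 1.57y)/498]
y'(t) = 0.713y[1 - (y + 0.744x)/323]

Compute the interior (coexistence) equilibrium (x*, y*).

Setting both brackets to zero gives the nullclines x + 1.57y = 498 and 0.744x + y = 323.
Substituting y = 323 - 0.744x into the first: x(1 - 1.57·0.744) = 498 - 1.57·323.
So x* = -9.11/-0.168 = 54.2, and then y* = 323 - 0.744·54.2 = 283.

x* ≈ 54.2, y* ≈ 283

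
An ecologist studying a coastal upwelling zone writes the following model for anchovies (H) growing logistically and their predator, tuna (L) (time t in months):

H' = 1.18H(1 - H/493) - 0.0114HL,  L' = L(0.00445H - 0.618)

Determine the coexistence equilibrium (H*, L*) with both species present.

From dL/dt = 0 with L > 0: 0.00445H* = 0.618, so H* = 139.
Substitute into dH/dt = 0: 1.18(1 - 139/493) = 0.0114L*.
The bracket is 0.718, giving L* = 0.848/0.0114 = 74.4.

H* ≈ 139, L* ≈ 74.4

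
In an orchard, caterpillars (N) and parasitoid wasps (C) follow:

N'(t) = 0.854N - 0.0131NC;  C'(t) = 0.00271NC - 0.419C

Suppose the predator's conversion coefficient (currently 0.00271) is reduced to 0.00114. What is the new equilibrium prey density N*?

At the interior fixed point, setting dC/dt = 0 with C > 0 fixes N* = (predator death rate)/(NC coefficient) — independent of the other coefficients.
With the change, N* = 0.419/0.00114 = 368; it rises from 155.

N* ≈ 368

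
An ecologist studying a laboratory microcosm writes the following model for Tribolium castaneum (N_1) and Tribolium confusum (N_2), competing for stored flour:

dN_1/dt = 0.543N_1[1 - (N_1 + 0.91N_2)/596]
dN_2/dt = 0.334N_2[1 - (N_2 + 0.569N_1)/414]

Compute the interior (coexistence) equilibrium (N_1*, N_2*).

Setting both brackets to zero gives the nullclines N_1 + 0.91N_2 = 596 and 0.569N_1 + N_2 = 414.
Substituting N_2 = 414 - 0.569N_1 into the first: N_1(1 - 0.91·0.569) = 596 - 0.91·414.
So N_1* = 219/0.482 = 455, and then N_2* = 414 - 0.569·455 = 155.

N_1* ≈ 455, N_2* ≈ 155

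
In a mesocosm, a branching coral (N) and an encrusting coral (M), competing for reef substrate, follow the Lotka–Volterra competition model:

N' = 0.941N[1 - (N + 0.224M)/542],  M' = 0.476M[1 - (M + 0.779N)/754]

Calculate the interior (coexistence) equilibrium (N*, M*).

Setting both brackets to zero gives the nullclines N + 0.224M = 542 and 0.779N + M = 754.
Substituting M = 754 - 0.779N into the first: N(1 - 0.224·0.779) = 542 - 0.224·754.
So N* = 373/0.826 = 452, and then M* = 754 - 0.779·452 = 402.

N* ≈ 452, M* ≈ 402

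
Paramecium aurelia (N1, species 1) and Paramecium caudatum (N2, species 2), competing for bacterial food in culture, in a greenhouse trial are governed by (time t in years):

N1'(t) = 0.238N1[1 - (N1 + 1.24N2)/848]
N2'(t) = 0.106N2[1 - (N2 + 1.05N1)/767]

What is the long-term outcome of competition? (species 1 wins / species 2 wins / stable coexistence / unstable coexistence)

Compare the nullcline intercepts: K1/α12 = 848/1.24 = 684 < K2 = 767; K2/α21 = 767/1.05 = 730 < K1 = 848.
Since both are reversed, neither can invade when rare; the interior point is a saddle.

unstable coexistence (outcome depends on initial conditions)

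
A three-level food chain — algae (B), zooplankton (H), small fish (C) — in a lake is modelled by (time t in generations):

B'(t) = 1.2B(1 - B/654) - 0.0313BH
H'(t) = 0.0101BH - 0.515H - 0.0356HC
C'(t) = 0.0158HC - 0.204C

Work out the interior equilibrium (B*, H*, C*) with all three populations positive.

From dC/dt = 0: 0.0158H* = 0.204, so H* = 12.9.
From dB/dt = 0: 1.2(1 - B*/654) = 0.0313·12.9, giving B* = 654·(1 - 0.337) = 434.
From dH/dt = 0: 0.0101·434 - 0.515 = 0.0356C*, so C* = 3.87/0.0356 = 109.

B* ≈ 434, H* ≈ 12.9, C* ≈ 109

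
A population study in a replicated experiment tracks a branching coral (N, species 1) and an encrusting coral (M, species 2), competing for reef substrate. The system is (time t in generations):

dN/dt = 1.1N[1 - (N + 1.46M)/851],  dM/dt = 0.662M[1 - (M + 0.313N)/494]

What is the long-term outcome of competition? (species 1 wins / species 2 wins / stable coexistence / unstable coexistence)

Compare the nullcline intercepts: K1/α12 = 851/1.46 = 583 > K2 = 494; K2/α21 = 494/0.313 = 1580 > K1 = 851.
Since both inequalities hold, each species can invade when rare, so the interior equilibrium is stable.

stable coexistence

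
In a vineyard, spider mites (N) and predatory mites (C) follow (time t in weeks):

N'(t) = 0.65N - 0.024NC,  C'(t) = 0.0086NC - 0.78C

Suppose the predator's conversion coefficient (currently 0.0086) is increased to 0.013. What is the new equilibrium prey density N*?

At the interior fixed point, setting dC/dt = 0 with C > 0 fixes N* = (predator death rate)/(NC coefficient) — independent of the other coefficients.
With the change, N* = 0.78/0.013 = 60; it falls from 90.7.

N* ≈ 60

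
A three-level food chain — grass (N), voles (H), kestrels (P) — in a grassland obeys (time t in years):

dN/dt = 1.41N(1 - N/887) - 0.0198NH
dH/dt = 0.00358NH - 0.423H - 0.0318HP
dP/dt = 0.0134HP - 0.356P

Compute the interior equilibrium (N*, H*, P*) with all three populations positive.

From dP/dt = 0: 0.0134H* = 0.356, so H* = 26.6.
From dN/dt = 0: 1.41(1 - N*/887) = 0.0198·26.6, giving N* = 887·(1 - 0.373) = 556.
From dH/dt = 0: 0.00358·556 - 0.423 = 0.0318P*, so P* = 1.57/0.0318 = 49.3.

N* ≈ 556, H* ≈ 26.6, P* ≈ 49.3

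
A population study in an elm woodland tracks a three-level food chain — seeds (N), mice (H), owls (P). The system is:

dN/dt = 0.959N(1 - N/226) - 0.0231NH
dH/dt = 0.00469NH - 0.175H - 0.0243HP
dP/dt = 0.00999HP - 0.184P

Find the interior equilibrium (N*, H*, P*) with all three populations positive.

N* ≈ 126, H* ≈ 18.4, P* ≈ 17.1

From dP/dt = 0: 0.00999H* = 0.184, so H* = 18.4.
From dN/dt = 0: 0.959(1 - N*/226) = 0.0231·18.4, giving N* = 226·(1 - 0.444) = 126.
From dH/dt = 0: 0.00469·126 - 0.175 = 0.0243P*, so P* = 0.415/0.0243 = 17.1.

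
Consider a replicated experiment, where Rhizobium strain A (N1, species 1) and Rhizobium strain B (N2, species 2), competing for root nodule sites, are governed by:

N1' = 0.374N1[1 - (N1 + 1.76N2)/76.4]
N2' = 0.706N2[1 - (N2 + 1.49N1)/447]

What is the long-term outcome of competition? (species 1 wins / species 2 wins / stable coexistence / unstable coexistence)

species 2 excludes species 1

Compare the nullcline intercepts: K1/α12 = 76.4/1.76 = 43.4 < K2 = 447; K2/α21 = 447/1.49 = 300 > K1 = 76.4.
Since the inequalities point opposite ways, species 2 can invade but species 1 cannot.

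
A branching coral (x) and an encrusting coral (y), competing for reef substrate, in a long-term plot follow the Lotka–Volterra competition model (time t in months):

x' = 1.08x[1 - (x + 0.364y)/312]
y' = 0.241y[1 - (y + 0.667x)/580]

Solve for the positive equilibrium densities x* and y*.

Setting both brackets to zero gives the nullclines x + 0.364y = 312 and 0.667x + y = 580.
Substituting y = 580 - 0.667x into the first: x(1 - 0.364·0.667) = 312 - 0.364·580.
So x* = 101/0.757 = 133, and then y* = 580 - 0.667·133 = 491.

x* ≈ 133, y* ≈ 491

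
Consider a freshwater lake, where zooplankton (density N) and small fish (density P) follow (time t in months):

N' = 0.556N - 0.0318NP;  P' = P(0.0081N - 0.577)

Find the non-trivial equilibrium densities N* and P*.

Set dP/dt = 0 with P > 0: 0.0081N - 0.577 = 0, so N* = 0.577/0.0081 = 71.2.
Set dN/dt = 0 with N > 0: 0.556 - 0.0318P = 0, so P* = 0.556/0.0318 = 17.5.

N* ≈ 71.2, P* ≈ 17.5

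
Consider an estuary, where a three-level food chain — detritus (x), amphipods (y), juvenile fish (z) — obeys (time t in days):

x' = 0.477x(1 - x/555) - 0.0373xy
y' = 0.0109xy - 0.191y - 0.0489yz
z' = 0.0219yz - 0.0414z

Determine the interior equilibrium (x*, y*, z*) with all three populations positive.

x* ≈ 473, y* ≈ 1.89, z* ≈ 102

From dz/dt = 0: 0.0219y* = 0.0414, so y* = 1.89.
From dx/dt = 0: 0.477(1 - x*/555) = 0.0373·1.89, giving x* = 555·(1 - 0.148) = 473.
From dy/dt = 0: 0.0109·473 - 0.191 = 0.0489z*, so z* = 4.96/0.0489 = 102.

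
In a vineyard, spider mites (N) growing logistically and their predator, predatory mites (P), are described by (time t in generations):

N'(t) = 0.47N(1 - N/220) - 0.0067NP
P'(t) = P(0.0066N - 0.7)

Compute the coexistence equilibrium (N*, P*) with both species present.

N* ≈ 106, P* ≈ 36.3

From dP/dt = 0 with P > 0: 0.0066N* = 0.7, so N* = 106.
Substitute into dN/dt = 0: 0.47(1 - 106/220) = 0.0067P*.
The bracket is 0.518, giving P* = 0.243/0.0067 = 36.3.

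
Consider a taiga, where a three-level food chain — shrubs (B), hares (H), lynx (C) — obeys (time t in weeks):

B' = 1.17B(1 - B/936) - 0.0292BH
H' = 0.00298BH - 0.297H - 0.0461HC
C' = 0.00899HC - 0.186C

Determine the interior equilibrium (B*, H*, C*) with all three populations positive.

From dC/dt = 0: 0.00899H* = 0.186, so H* = 20.7.
From dB/dt = 0: 1.17(1 - B*/936) = 0.0292·20.7, giving B* = 936·(1 - 0.516) = 453.
From dH/dt = 0: 0.00298·453 - 0.297 = 0.0461C*, so C* = 1.05/0.0461 = 22.8.

B* ≈ 453, H* ≈ 20.7, C* ≈ 22.8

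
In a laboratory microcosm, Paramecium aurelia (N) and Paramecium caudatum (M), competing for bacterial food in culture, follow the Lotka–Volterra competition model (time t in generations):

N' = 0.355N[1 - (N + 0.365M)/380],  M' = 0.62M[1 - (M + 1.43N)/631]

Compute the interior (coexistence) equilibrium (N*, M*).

Setting both brackets to zero gives the nullclines N + 0.365M = 380 and 1.43N + M = 631.
Substituting M = 631 - 1.43N into the first: N(1 - 0.365·1.43) = 380 - 0.365·631.
So N* = 150/0.478 = 313, and then M* = 631 - 1.43·313 = 183.

N* ≈ 313, M* ≈ 183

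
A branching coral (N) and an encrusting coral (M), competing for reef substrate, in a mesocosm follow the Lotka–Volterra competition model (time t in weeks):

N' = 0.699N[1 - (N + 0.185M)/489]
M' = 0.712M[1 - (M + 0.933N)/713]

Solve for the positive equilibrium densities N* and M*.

Setting both brackets to zero gives the nullclines N + 0.185M = 489 and 0.933N + M = 713.
Substituting M = 713 - 0.933N into the first: N(1 - 0.185·0.933) = 489 - 0.185·713.
So N* = 357/0.827 = 432, and then M* = 713 - 0.933·432 = 310.

N* ≈ 432, M* ≈ 310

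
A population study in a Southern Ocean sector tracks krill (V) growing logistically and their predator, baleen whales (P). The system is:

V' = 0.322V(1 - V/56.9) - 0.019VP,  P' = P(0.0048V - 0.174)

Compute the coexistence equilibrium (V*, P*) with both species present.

From dP/dt = 0 with P > 0: 0.0048V* = 0.174, so V* = 36.2.
Substitute into dV/dt = 0: 0.322(1 - 36.2/56.9) = 0.019P*.
The bracket is 0.363, giving P* = 0.117/0.019 = 6.15.

V* ≈ 36.2, P* ≈ 6.15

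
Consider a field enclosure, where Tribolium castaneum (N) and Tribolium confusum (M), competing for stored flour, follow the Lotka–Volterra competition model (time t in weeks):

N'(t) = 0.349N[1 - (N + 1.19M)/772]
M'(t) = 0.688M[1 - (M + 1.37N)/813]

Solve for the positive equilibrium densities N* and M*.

Setting both brackets to zero gives the nullclines N + 1.19M = 772 and 1.37N + M = 813.
Substituting M = 813 - 1.37N into the first: N(1 - 1.19·1.37) = 772 - 1.19·813.
So N* = -195/-0.63 = 310, and then M* = 813 - 1.37·310 = 388.

N* ≈ 310, M* ≈ 388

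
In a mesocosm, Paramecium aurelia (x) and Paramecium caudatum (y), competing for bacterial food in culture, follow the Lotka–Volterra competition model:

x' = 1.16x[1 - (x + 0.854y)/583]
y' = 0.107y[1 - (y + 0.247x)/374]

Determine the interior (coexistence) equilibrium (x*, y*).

Setting both brackets to zero gives the nullclines x + 0.854y = 583 and 0.247x + y = 374.
Substituting y = 374 - 0.247x into the first: x(1 - 0.854·0.247) = 583 - 0.854·374.
So x* = 264/0.789 = 334, and then y* = 374 - 0.247·334 = 291.

x* ≈ 334, y* ≈ 291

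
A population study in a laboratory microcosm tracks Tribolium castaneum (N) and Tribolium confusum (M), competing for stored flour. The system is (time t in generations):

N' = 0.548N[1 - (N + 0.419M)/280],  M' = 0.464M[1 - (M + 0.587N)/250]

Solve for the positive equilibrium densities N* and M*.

N* ≈ 232, M* ≈ 114

Setting both brackets to zero gives the nullclines N + 0.419M = 280 and 0.587N + M = 250.
Substituting M = 250 - 0.587N into the first: N(1 - 0.419·0.587) = 280 - 0.419·250.
So N* = 175/0.754 = 232, and then M* = 250 - 0.587·232 = 114.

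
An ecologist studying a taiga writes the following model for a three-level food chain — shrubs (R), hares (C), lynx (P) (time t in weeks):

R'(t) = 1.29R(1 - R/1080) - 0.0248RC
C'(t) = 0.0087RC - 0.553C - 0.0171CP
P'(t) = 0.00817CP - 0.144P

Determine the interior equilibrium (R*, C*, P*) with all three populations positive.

From dP/dt = 0: 0.00817C* = 0.144, so C* = 17.6.
From dR/dt = 0: 1.29(1 - R*/1080) = 0.0248·17.6, giving R* = 1080·(1 - 0.339) = 714.
From dC/dt = 0: 0.0087·714 - 0.553 = 0.0171P*, so P* = 5.66/0.0171 = 331.

R* ≈ 714, C* ≈ 17.6, P* ≈ 331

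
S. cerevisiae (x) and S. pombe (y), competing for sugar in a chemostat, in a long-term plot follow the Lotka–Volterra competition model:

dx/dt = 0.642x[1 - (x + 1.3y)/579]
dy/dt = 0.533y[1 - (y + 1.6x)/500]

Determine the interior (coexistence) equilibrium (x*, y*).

x* ≈ 65.7, y* ≈ 395

Setting both brackets to zero gives the nullclines x + 1.3y = 579 and 1.6x + y = 500.
Substituting y = 500 - 1.6x into the first: x(1 - 1.3·1.6) = 579 - 1.3·500.
So x* = -71/-1.08 = 65.7, and then y* = 500 - 1.6·65.7 = 395.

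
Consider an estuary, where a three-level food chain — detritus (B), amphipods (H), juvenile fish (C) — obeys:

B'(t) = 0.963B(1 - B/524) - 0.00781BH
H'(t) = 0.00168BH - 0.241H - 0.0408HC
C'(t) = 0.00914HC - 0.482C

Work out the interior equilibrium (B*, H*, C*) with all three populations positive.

B* ≈ 300, H* ≈ 52.7, C* ≈ 6.44

From dC/dt = 0: 0.00914H* = 0.482, so H* = 52.7.
From dB/dt = 0: 0.963(1 - B*/524) = 0.00781·52.7, giving B* = 524·(1 - 0.428) = 300.
From dH/dt = 0: 0.00168·300 - 0.241 = 0.0408C*, so C* = 0.263/0.0408 = 6.44.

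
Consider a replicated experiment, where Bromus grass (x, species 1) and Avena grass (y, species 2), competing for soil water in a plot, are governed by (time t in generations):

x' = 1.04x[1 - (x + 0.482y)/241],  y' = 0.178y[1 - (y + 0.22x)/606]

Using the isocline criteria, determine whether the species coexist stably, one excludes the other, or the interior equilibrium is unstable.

species 2 excludes species 1

Compare the nullcline intercepts: K1/α12 = 241/0.482 = 500 < K2 = 606; K2/α21 = 606/0.22 = 2750 > K1 = 241.
Since the inequalities point opposite ways, species 2 can invade but species 1 cannot.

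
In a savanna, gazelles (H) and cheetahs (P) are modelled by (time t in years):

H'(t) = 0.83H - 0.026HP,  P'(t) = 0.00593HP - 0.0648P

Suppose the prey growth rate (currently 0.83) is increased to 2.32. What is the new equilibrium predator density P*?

At the interior fixed point, setting dH/dt = 0 with H > 0 fixes P* = (prey growth rate)/(HP coefficient) — independent of the other coefficients.
With the change, P* = 2.32/0.026 = 89.2; it rises from 31.9.

P* ≈ 89.2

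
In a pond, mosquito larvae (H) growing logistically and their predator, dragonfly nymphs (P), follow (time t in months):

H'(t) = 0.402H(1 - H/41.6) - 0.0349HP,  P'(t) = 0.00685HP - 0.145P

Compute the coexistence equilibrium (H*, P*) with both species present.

From dP/dt = 0 with P > 0: 0.00685H* = 0.145, so H* = 21.2.
Substitute into dH/dt = 0: 0.402(1 - 21.2/41.6) = 0.0349P*.
The bracket is 0.491, giving P* = 0.197/0.0349 = 5.66.

H* ≈ 21.2, P* ≈ 5.66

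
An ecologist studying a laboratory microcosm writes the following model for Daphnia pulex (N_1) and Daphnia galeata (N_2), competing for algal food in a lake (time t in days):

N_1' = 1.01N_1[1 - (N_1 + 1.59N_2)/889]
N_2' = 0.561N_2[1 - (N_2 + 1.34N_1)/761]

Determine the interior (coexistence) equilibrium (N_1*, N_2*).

N_1* ≈ 284, N_2* ≈ 381

Setting both brackets to zero gives the nullclines N_1 + 1.59N_2 = 889 and 1.34N_1 + N_2 = 761.
Substituting N_2 = 761 - 1.34N_1 into the first: N_1(1 - 1.59·1.34) = 889 - 1.59·761.
So N_1* = -321/-1.13 = 284, and then N_2* = 761 - 1.34·284 = 381.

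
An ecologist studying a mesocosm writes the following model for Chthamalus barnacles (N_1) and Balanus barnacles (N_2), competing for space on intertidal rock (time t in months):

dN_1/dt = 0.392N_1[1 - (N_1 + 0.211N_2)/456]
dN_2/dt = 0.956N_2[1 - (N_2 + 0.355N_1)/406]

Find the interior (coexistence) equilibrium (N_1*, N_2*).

Setting both brackets to zero gives the nullclines N_1 + 0.211N_2 = 456 and 0.355N_1 + N_2 = 406.
Substituting N_2 = 406 - 0.355N_1 into the first: N_1(1 - 0.211·0.355) = 456 - 0.211·406.
So N_1* = 370/0.925 = 400, and then N_2* = 406 - 0.355·400 = 264.

N_1* ≈ 400, N_2* ≈ 264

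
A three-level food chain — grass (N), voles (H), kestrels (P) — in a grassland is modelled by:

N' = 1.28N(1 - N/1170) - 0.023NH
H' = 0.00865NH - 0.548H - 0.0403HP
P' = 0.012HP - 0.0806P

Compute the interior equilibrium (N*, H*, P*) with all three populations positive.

N* ≈ 1030, H* ≈ 6.72, P* ≈ 207

From dP/dt = 0: 0.012H* = 0.0806, so H* = 6.72.
From dN/dt = 0: 1.28(1 - N*/1170) = 0.023·6.72, giving N* = 1170·(1 - 0.121) = 1030.
From dH/dt = 0: 0.00865·1030 - 0.548 = 0.0403P*, so P* = 8.35/0.0403 = 207.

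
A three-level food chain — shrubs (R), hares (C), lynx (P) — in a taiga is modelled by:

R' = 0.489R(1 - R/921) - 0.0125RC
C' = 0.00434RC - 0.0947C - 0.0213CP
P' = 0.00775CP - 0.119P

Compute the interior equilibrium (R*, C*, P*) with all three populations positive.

From dP/dt = 0: 0.00775C* = 0.119, so C* = 15.4.
From dR/dt = 0: 0.489(1 - R*/921) = 0.0125·15.4, giving R* = 921·(1 - 0.393) = 560.
From dC/dt = 0: 0.00434·560 - 0.0947 = 0.0213P*, so P* = 2.33/0.0213 = 110.

R* ≈ 560, C* ≈ 15.4, P* ≈ 110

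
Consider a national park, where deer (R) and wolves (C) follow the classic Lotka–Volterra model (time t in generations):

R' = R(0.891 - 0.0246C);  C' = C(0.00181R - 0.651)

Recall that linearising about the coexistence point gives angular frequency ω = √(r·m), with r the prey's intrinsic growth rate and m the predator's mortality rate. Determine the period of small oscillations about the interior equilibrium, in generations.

T ≈ 8.25 generations

Here r = 0.891 and m = 0.651, so r·m = 0.58.
ω = √0.58 = 0.762 per generation, hence T = 2π/ω ≈ 8.25 generations.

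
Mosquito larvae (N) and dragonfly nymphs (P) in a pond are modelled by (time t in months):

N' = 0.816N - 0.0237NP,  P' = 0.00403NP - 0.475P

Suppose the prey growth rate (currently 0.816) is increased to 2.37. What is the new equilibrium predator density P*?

P* ≈ 100

At the interior fixed point, setting dN/dt = 0 with N > 0 fixes P* = (prey growth rate)/(NP coefficient) — independent of the other coefficients.
With the change, P* = 2.37/0.0237 = 100; it rises from 34.4.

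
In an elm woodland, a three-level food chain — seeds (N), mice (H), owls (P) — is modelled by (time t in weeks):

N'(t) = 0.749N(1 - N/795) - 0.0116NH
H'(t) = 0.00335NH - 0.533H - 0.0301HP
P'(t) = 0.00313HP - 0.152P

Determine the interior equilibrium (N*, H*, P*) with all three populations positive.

N* ≈ 197, H* ≈ 48.6, P* ≈ 4.23

From dP/dt = 0: 0.00313H* = 0.152, so H* = 48.6.
From dN/dt = 0: 0.749(1 - N*/795) = 0.0116·48.6, giving N* = 795·(1 - 0.752) = 197.
From dH/dt = 0: 0.00335·197 - 0.533 = 0.0301P*, so P* = 0.127/0.0301 = 4.23.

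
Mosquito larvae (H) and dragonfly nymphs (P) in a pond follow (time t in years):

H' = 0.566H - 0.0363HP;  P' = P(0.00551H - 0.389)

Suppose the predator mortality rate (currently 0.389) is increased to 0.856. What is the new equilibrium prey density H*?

H* ≈ 155

At the interior fixed point, setting dP/dt = 0 with P > 0 fixes H* = (predator death rate)/(HP coefficient) — independent of the other coefficients.
With the change, H* = 0.856/0.00551 = 155; it rises from 70.6.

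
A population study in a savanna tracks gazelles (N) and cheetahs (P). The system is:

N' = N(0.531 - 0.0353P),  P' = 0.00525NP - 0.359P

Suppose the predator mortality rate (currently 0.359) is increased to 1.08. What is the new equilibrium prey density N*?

N* ≈ 206

At the interior fixed point, setting dP/dt = 0 with P > 0 fixes N* = (predator death rate)/(NP coefficient) — independent of the other coefficients.
With the change, N* = 1.08/0.00525 = 206; it rises from 68.4.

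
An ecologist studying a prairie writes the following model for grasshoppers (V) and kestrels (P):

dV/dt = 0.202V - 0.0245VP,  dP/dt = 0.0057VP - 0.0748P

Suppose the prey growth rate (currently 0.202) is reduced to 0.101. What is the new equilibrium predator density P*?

At the interior fixed point, setting dV/dt = 0 with V > 0 fixes P* = (prey growth rate)/(VP coefficient) — independent of the other coefficients.
With the change, P* = 0.101/0.0245 = 4.12; it falls from 8.24.

P* ≈ 4.12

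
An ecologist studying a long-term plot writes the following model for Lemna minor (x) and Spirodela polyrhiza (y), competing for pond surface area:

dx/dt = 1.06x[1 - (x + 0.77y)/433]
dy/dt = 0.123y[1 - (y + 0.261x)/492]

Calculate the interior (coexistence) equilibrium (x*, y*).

Setting both brackets to zero gives the nullclines x + 0.77y = 433 and 0.261x + y = 492.
Substituting y = 492 - 0.261x into the first: x(1 - 0.77·0.261) = 433 - 0.77·492.
So x* = 54.2/0.799 = 67.8, and then y* = 492 - 0.261·67.8 = 474.

x* ≈ 67.8, y* ≈ 474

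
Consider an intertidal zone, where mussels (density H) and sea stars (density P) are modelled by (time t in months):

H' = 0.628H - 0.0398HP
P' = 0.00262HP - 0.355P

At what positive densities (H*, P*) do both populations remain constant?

H* ≈ 135, P* ≈ 15.8

Set dP/dt = 0 with P > 0: 0.00262H - 0.355 = 0, so H* = 0.355/0.00262 = 135.
Set dH/dt = 0 with H > 0: 0.628 - 0.0398P = 0, so P* = 0.628/0.0398 = 15.8.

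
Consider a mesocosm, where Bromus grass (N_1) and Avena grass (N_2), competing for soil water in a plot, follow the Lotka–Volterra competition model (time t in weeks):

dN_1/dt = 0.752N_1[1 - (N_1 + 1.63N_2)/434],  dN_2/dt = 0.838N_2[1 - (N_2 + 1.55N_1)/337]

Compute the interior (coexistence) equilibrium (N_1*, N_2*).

N_1* ≈ 75.5, N_2* ≈ 220

Setting both brackets to zero gives the nullclines N_1 + 1.63N_2 = 434 and 1.55N_1 + N_2 = 337.
Substituting N_2 = 337 - 1.55N_1 into the first: N_1(1 - 1.63·1.55) = 434 - 1.63·337.
So N_1* = -115/-1.53 = 75.5, and then N_2* = 337 - 1.55·75.5 = 220.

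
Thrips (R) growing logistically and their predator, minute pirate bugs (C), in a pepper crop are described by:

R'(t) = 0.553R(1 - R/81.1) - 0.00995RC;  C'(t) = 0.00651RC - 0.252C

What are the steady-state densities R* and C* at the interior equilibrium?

R* ≈ 38.7, C* ≈ 29.1

From dC/dt = 0 with C > 0: 0.00651R* = 0.252, so R* = 38.7.
Substitute into dR/dt = 0: 0.553(1 - 38.7/81.1) = 0.00995C*.
The bracket is 0.523, giving C* = 0.289/0.00995 = 29.1.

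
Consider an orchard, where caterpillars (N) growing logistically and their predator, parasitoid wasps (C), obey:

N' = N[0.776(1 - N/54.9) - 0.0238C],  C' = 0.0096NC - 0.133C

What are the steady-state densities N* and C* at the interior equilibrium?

N* ≈ 13.9, C* ≈ 24.4

From dC/dt = 0 with C > 0: 0.0096N* = 0.133, so N* = 13.9.
Substitute into dN/dt = 0: 0.776(1 - 13.9/54.9) = 0.0238C*.
The bracket is 0.748, giving C* = 0.58/0.0238 = 24.4.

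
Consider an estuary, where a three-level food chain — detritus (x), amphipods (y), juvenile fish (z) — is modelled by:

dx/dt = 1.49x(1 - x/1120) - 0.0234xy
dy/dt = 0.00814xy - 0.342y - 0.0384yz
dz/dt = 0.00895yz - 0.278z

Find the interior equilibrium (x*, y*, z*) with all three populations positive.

x* ≈ 574, y* ≈ 31.1, z* ≈ 113

From dz/dt = 0: 0.00895y* = 0.278, so y* = 31.1.
From dx/dt = 0: 1.49(1 - x*/1120) = 0.0234·31.1, giving x* = 1120·(1 - 0.488) = 574.
From dy/dt = 0: 0.00814·574 - 0.342 = 0.0384z*, so z* = 4.33/0.0384 = 113.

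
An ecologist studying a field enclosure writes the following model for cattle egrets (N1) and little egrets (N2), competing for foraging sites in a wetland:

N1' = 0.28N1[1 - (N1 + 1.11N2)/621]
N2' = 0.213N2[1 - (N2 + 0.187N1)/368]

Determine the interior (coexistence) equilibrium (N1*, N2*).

Setting both brackets to zero gives the nullclines N1 + 1.11N2 = 621 and 0.187N1 + N2 = 368.
Substituting N2 = 368 - 0.187N1 into the first: N1(1 - 1.11·0.187) = 621 - 1.11·368.
So N1* = 213/0.792 = 268, and then N2* = 368 - 0.187·268 = 318.

N1* ≈ 268, N2* ≈ 318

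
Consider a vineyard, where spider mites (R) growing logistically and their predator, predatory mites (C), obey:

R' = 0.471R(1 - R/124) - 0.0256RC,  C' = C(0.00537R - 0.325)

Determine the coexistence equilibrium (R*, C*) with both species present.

From dC/dt = 0 with C > 0: 0.00537R* = 0.325, so R* = 60.5.
Substitute into dR/dt = 0: 0.471(1 - 60.5/124) = 0.0256C*.
The bracket is 0.512, giving C* = 0.241/0.0256 = 9.42.

R* ≈ 60.5, C* ≈ 9.42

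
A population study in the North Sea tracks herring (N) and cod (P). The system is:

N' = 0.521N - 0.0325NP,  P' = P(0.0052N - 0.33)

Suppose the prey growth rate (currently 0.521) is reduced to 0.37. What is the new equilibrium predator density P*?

At the interior fixed point, setting dN/dt = 0 with N > 0 fixes P* = (prey growth rate)/(NP coefficient) — independent of the other coefficients.
With the change, P* = 0.37/0.0325 = 11.4; it falls from 16.

P* ≈ 11.4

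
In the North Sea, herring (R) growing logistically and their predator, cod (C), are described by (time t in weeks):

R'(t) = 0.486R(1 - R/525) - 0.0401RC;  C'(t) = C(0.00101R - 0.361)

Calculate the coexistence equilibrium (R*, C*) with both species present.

R* ≈ 357, C* ≈ 3.87

From dC/dt = 0 with C > 0: 0.00101R* = 0.361, so R* = 357.
Substitute into dR/dt = 0: 0.486(1 - 357/525) = 0.0401C*.
The bracket is 0.319, giving C* = 0.155/0.0401 = 3.87.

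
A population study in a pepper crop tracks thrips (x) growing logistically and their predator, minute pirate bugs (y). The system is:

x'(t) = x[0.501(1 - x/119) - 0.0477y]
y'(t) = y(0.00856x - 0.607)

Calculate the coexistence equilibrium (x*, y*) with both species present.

x* ≈ 70.9, y* ≈ 4.24

From dy/dt = 0 with y > 0: 0.00856x* = 0.607, so x* = 70.9.
Substitute into dx/dt = 0: 0.501(1 - 70.9/119) = 0.0477y*.
The bracket is 0.404, giving y* = 0.202/0.0477 = 4.24.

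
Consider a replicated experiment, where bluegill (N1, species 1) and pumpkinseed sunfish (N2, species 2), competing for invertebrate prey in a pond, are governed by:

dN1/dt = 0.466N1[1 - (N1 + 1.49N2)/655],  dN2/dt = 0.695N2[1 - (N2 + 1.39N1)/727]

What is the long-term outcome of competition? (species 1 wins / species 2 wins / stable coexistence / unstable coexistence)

unstable coexistence (outcome depends on initial conditions)

Compare the nullcline intercepts: K1/α12 = 655/1.49 = 440 < K2 = 727; K2/α21 = 727/1.39 = 523 < K1 = 655.
Since both are reversed, neither can invade when rare; the interior point is a saddle.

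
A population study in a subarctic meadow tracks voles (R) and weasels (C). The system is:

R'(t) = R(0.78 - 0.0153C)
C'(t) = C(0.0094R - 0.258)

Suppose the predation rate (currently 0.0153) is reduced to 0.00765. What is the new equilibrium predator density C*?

At the interior fixed point, setting dR/dt = 0 with R > 0 fixes C* = (prey growth rate)/(RC coefficient) — independent of the other coefficients.
With the change, C* = 0.78/0.00765 = 102; it rises from 51.

C* ≈ 102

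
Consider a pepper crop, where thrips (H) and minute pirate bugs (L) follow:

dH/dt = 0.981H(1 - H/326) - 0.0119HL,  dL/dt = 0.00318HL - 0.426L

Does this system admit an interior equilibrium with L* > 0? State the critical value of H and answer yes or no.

Threshold H = 134; K > 134, so yes, the predator persists.

The predator equation gives dL/dt > 0 only when H > 0.426/0.00318 = 134.
Without the predator, H → K = 326. Since 326 > 134, the predator can invade and persist.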